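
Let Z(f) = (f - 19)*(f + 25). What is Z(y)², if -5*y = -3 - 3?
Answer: 135932281/625 ≈ 2.1749e+5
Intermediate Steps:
y = 6/5 (y = -(-3 - 3)/5 = -⅕*(-6) = 6/5 ≈ 1.2000)
Z(f) = (-19 + f)*(25 + f)
Z(y)² = (-475 + (6/5)² + 6*(6/5))² = (-475 + 36/25 + 36/5)² = (-11659/25)² = 135932281/625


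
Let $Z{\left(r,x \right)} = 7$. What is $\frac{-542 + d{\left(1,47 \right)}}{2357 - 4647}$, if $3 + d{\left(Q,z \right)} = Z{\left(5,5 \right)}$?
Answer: $\frac{269}{1145} \approx 0.23493$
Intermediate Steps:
$d{\left(Q,z \right)} = 4$ ($d{\left(Q,z \right)} = -3 + 7 = 4$)
$\frac{-542 + d{\left(1,47 \right)}}{2357 - 4647} = \frac{-542 + 4}{2357 - 4647} = - \frac{538}{-2290} = \left(-538\right) \left(- \frac{1}{2290}\right) = \frac{269}{1145}$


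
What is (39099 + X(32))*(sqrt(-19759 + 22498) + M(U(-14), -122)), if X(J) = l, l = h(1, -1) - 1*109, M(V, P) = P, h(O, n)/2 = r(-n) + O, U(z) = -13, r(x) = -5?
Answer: -4755804 + 38982*sqrt(2739) ≈ -2.7157e+6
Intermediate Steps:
h(O, n) = -10 + 2*O (h(O, n) = 2*(-5 + O) = -10 + 2*O)
l = -117 (l = (-10 + 2*1) - 1*109 = (-10 + 2) - 109 = -8 - 109 = -117)
X(J) = -117
(39099 + X(32))*(sqrt(-19759 + 22498) + M(U(-14), -122)) = (39099 - 117)*(sqrt(-19759 + 22498) - 122) = 38982*(sqrt(2739) - 122) = 38982*(-122 + sqrt(2739)) = -4755804 + 38982*sqrt(2739)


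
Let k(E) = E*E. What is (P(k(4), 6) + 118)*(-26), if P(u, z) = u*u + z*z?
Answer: -10660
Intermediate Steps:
k(E) = E²
P(u, z) = u² + z²
(P(k(4), 6) + 118)*(-26) = (((4²)² + 6²) + 118)*(-26) = ((16² + 36) + 118)*(-26) = ((256 + 36) + 118)*(-26) = (292 + 118)*(-26) = 410*(-26) = -10660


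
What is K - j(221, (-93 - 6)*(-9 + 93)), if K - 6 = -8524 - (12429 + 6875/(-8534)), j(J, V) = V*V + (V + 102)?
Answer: -590284731651/8534 ≈ -6.9169e+7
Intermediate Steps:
j(J, V) = 102 + V + V**2 (j(J, V) = V**2 + (102 + V) = 102 + V + V**2)
K = -178754823/8534 (K = 6 + (-8524 - (12429 + 6875/(-8534))) = 6 + (-8524 - (12429 + 6875*(-1/8534))) = 6 + (-8524 - (12429 - 6875/8534)) = 6 + (-8524 - 1*106062211/8534) = 6 + (-8524 - 106062211/8534) = 6 - 178806027/8534 = -178754823/8534 ≈ -20946.)
K - j(221, (-93 - 6)*(-9 + 93)) = -178754823/8534 - (102 + (-93 - 6)*(-9 + 93) + ((-93 - 6)*(-9 + 93))**2) = -178754823/8534 - (102 - 99*84 + (-99*84)**2) = -178754823/8534 - (102 - 8316 + (-8316)**2) = -178754823/8534 - (102 - 8316 + 69155856) = -178754823/8534 - 1*69147642 = -178754823/8534 - 69147642 = -590284731651/8534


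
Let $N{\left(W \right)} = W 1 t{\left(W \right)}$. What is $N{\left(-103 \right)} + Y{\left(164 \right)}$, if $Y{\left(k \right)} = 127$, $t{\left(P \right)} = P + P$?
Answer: $21345$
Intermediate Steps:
$t{\left(P \right)} = 2 P$
$N{\left(W \right)} = 2 W^{2}$ ($N{\left(W \right)} = W 1 \cdot 2 W = W 2 W = 2 W^{2}$)
$N{\left(-103 \right)} + Y{\left(164 \right)} = 2 \left(-103\right)^{2} + 127 = 2 \cdot 10609 + 127 = 21218 + 127 = 21345$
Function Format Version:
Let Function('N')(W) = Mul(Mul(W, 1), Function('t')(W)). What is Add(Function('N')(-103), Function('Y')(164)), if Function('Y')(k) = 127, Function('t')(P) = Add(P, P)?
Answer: 21345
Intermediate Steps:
Function('t')(P) = Mul(2, P)
Function('N')(W) = Mul(2, Pow(W, 2)) (Function('N')(W) = Mul(Mul(W, 1), Mul(2, W)) = Mul(W, Mul(2, W)) = Mul(2, Pow(W, 2)))
Add(Function('N')(-103), Function('Y')(164)) = Add(Mul(2, Pow(-103, 2)), 127) = Add(Mul(2, 10609), 127) = Add(21218, 127) = 21345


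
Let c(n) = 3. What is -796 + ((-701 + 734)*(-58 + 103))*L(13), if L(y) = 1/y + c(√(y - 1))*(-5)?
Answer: -298438/13 ≈ -22957.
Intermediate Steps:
L(y) = -15 + 1/y (L(y) = 1/y + 3*(-5) = 1/y - 15 = -15 + 1/y)
-796 + ((-701 + 734)*(-58 + 103))*L(13) = -796 + ((-701 + 734)*(-58 + 103))*(-15 + 1/13) = -796 + (33*45)*(-15 + 1/13) = -796 + 1485*(-194/13) = -796 - 288090/13 = -298438/13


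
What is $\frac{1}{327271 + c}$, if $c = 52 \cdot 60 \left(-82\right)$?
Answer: $\frac{1}{71431} \approx 1.4 \cdot 10^{-5}$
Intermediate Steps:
$c = -255840$ ($c = 3120 \left(-82\right) = -255840$)
$\frac{1}{327271 + c} = \frac{1}{327271 - 255840} = \frac{1}{71431}$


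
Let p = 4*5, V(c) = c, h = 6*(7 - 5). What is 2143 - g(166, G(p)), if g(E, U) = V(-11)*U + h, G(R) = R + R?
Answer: 2571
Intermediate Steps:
h = 12 (h = 6*2 = 12)
p = 20
G(R) = 2*R
g(E, U) = 12 - 11*U (g(E, U) = -11*U + 12 = 12 - 11*U)
2143 - g(166, G(p)) = 2143 - (12 - 22*20) = 2143 - (12 - 11*40) = 2143 - (12 - 440) = 2143 - 1*(-428) = 2143 + 428 = 2571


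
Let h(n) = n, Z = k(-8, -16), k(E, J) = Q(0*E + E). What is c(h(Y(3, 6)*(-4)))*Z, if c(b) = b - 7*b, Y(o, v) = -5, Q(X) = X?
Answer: 960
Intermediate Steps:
k(E, J) = E (k(E, J) = 0*E + E = 0 + E = E)
Z = -8
c(b) = -6*b
c(h(Y(3, 6)*(-4)))*Z = -(-30)*(-4)*(-8) = -6*20*(-8) = -120*(-8) = 960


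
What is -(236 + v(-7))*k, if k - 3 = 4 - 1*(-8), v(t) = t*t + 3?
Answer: -4320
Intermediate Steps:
v(t) = 3 + t² (v(t) = t² + 3 = 3 + t²)
k = 15 (k = 3 + (4 - 1*(-8)) = 3 + (4 + 8) = 3 + 12 = 15)
-(236 + v(-7))*k = -(236 + (3 + (-7)²))*15 = -(236 + (3 + 49))*15 = -(236 + 52)*15 = -288*15 = -1*4320 = -4320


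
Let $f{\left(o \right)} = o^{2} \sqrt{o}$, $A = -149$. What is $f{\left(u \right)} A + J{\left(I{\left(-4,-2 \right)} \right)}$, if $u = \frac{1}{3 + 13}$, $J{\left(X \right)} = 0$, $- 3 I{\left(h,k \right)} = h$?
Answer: $- \frac{149}{1024} \approx -0.14551$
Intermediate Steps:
$I{\left(h,k \right)} = - \frac{h}{3}$
$u = \frac{1}{16} \approx 0.0625$
$f{\left(o \right)} = o^{\frac{5}{2}}$
$f{\left(u \right)} A + J{\left(I{\left(-4,-2 \right)} \right)} = \left(\frac{1}{16}\right)^{\frac{5}{2}} \left(-149\right) + 0 = \frac{1}{1024} \left(-149\right) + 0 = - \frac{149}{1024} + 0 = - \frac{149}{1024}$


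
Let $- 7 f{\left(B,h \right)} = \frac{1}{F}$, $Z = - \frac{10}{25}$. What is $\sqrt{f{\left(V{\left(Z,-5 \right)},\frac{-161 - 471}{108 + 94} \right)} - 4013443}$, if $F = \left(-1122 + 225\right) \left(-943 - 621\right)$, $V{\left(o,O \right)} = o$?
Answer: $\frac{i \sqrt{182917770611135469}}{213486} \approx 2003.4 i$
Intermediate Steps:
$Z = - \frac{2}{5}$ ($Z = \left(-10\right) \frac{1}{25} = - \frac{2}{5} \approx -0.4$)
$F = 1402908$ ($F = \left(-897\right) \left(-1564\right) = 1402908$)
$f{\left(B,h \right)} = - \frac{1}{9820356}$ ($f{\left(B,h \right)} = - \frac{1}{7 \cdot 1402908} = \left(- \frac{1}{7}\right) \frac{1}{1402908} = - \frac{1}{9820356}$)
$\sqrt{f{\left(V{\left(Z,-5 \right)},\frac{-161 - 471}{108 + 94} \right)} - 4013443} = \sqrt{- \frac{1}{9820356} - 4013443} = \sqrt{- \frac{39413439045709}{9820356}} = \frac{i \sqrt{182917770611135469}}{213486}$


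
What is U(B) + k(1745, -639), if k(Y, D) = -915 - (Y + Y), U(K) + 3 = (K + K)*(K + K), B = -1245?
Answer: 6195692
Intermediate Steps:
U(K) = -3 + 4*K² (U(K) = -3 + (K + K)*(K + K) = -3 + (2*K)*(2*K) = -3 + 4*K²)
k(Y, D) = -915 - 2*Y
U(B) + k(1745, -639) = (-3 + 4*(-1245)²) + (-915 - 2*1745) = (-3 + 4*1550025) + (-915 - 3490) = (-3 + 6200100) - 4405 = 6200097 - 4405 = 6195692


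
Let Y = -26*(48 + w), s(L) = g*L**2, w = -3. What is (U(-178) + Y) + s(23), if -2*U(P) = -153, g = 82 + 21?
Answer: 106787/2 ≈ 53394.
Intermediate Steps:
g = 103
U(P) = 153/2 (U(P) = -1/2*(-153) = 153/2)
s(L) = 103*L**2
Y = -1170 (Y = -26*(48 - 3) = -26*45 = -1170)
(U(-178) + Y) + s(23) = (153/2 - 1170) + 103*23**2 = -2187/2 + 103*529 = -2187/2 + 54487 = 106787/2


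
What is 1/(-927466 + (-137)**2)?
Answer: -1/908697 ≈ -1.1005e-6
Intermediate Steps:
1/(-927466 + (-137)**2) = 1/(-927466 + 18769) = 1/(-908697) = -1/908697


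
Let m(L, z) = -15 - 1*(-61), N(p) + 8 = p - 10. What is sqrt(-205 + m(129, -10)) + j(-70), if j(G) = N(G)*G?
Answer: 6160 + I*sqrt(159) ≈ 6160.0 + 12.61*I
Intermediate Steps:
N(p) = -18 + p (N(p) = -8 + (p - 10) = -8 + (-10 + p) = -18 + p)
m(L, z) = 46 (m(L, z) = -15 + 61 = 46)
j(G) = G*(-18 + G) (j(G) = (-18 + G)*G = G*(-18 + G))
sqrt(-205 + m(129, -10)) + j(-70) = sqrt(-205 + 46) - 70*(-18 - 70) = sqrt(-159) - 70*(-88) = I*sqrt(159) + 6160 = 6160 + I*sqrt(159)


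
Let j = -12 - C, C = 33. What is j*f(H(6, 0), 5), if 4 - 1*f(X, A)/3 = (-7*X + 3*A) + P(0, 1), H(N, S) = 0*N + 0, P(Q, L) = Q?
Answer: 1485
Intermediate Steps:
H(N, S) = 0 (H(N, S) = 0 + 0 = 0)
f(X, A) = 12 - 9*A + 21*X (f(X, A) = 12 - 3*((-7*X + 3*A) + 0) = 12 - 3*(-7*X + 3*A) = 12 + (-9*A + 21*X) = 12 - 9*A + 21*X)
j = -45 (j = -12 - 1*33 = -12 - 33 = -45)
j*f(H(6, 0), 5) = -45*(12 - 9*5 + 21*0) = -45*(12 - 45 + 0) = -45*(-33) = 1485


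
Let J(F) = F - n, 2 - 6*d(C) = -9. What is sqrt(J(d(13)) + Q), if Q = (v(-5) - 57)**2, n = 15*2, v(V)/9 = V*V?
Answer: 5*sqrt(40602)/6 ≈ 167.92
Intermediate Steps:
v(V) = 9*V**2 (v(V) = 9*(V*V) = 9*V**2)
d(C) = 11/6 (d(C) = 1/3 - 1/6*(-9) = 1/3 + 3/2 = 11/6)
n = 30
J(F) = -30 + F (J(F) = F - 1*30 = F - 30 = -30 + F)
Q = 28224 (Q = (9*(-5)**2 - 57)**2 = (9*25 - 57)**2 = (225 - 57)**2 = 168**2 = 28224)
sqrt(J(d(13)) + Q) = sqrt((-30 + 11/6) + 28224) = sqrt(-169/6 + 28224) = sqrt(169175/6) = 5*sqrt(40602)/6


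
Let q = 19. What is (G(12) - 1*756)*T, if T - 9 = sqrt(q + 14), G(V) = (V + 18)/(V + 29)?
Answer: -278694/41 - 30966*sqrt(33)/41 ≈ -11136.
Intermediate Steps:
G(V) = (18 + V)/(29 + V)
T = 9 + sqrt(33) (T = 9 + sqrt(19 + 14) = 9 + sqrt(33) ≈ 14.745)
(G(12) - 1*756)*T = ((18 + 12)/(29 + 12) - 1*756)*(9 + sqrt(33)) = (30/41 - 756)*(9 + sqrt(33)) = -30966*(9 + sqrt(33))/41 = -278694/41 - 30966*sqrt(33)/41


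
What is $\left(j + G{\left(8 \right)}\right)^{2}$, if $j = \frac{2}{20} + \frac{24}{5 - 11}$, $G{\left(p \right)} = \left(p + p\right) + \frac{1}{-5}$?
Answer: $\frac{14161}{100} \approx 141.61$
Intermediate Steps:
$G{\left(p \right)} = - \frac{1}{5} + 2 p$ ($G{\left(p \right)} = 2 p - \frac{1}{5} = - \frac{1}{5} + 2 p$)
$j = - \frac{39}{10}$ ($j = 2 \cdot \frac{1}{20} + \frac{24}{5 - 11} = \frac{1}{10} + \frac{24}{-6} = \frac{1}{10} + 24 \left(- \frac{1}{6}\right) = \frac{1}{10} - 4 = - \frac{39}{10} \approx -3.9$)
$\left(j + G{\left(8 \right)}\right)^{2} = \left(- \frac{39}{10} + \left(- \frac{1}{5} + 2 \cdot 8\right)\right)^{2} = \left(- \frac{39}{10} + \left(- \frac{1}{5} + 16\right)\right)^{2} = \left(- \frac{39}{10} + \frac{79}{5}\right)^{2} = \left(\frac{119}{10}\right)^{2} = \frac{14161}{100}$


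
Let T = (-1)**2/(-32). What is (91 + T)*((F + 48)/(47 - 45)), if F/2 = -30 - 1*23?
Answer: -84419/32 ≈ -2638.1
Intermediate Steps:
F = -106 (F = 2*(-30 - 1*23) = 2*(-30 - 23) = 2*(-53) = -106)
T = -1/32 (T = 1*(-1/32) = -1/32 ≈ -0.031250)
(91 + T)*((F + 48)/(47 - 45)) = (91 - 1/32)*((-106 + 48)/(47 - 45)) = 2911*(-58/2)/32 = 2911*(-58*1/2)/32 = (2911/32)*(-29) = -84419/32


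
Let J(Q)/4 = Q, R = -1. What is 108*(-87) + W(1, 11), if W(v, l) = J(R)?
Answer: -9400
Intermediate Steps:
J(Q) = 4*Q
W(v, l) = -4 (W(v, l) = 4*(-1) = -4)
108*(-87) + W(1, 11) = 108*(-87) - 4 = -9396 - 4 = -9400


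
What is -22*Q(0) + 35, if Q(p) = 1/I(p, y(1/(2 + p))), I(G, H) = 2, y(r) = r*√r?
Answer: 24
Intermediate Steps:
y(r) = r^(3/2)
Q(p) = ½ (Q(p) = 1/2 = ½)
-22*Q(0) + 35 = -22*½ + 35 = -11 + 35 = 24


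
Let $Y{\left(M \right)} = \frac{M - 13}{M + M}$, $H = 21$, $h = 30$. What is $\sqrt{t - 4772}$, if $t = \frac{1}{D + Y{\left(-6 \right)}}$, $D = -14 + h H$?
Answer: $\frac{4 i \sqrt{16380755630}}{7411} \approx 69.08 i$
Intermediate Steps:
$Y{\left(M \right)} = \frac{-13 + M}{2 M}$
$D = 616$ ($D = -14 + 30 \cdot 21 = -14 + 630 = 616$)
$t = \frac{12}{7411}$ ($t = \frac{1}{616 + \frac{-13 - 6}{2 \left(-6\right)}} = \frac{1}{616 + \frac{1}{2} \left(- \frac{1}{6}\right) \left(-19\right)} = \frac{1}{616 + \frac{19}{12}} = \frac{1}{\frac{7411}{12}} = \frac{12}{7411} \approx 0.0016192$)
$\sqrt{t - 4772} = \sqrt{\frac{12}{7411} - 4772} = \sqrt{- \frac{35365280}{7411}} = \frac{4 i \sqrt{16380755630}}{7411}$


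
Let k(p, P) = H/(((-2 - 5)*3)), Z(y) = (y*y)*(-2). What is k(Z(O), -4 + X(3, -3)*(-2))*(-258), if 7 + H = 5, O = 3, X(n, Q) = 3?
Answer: -172/7 ≈ -24.571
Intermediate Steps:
H = -2 (H = -7 + 5 = -2)
Z(y) = -2*y**2 (Z(y) = y**2*(-2) = -2*y**2)
k(p, P) = 2/21 (k(p, P) = -2*1/(3*(-2 - 5)) = -2/((-7*3)) = -2/(-21) = -2*(-1/21) = 2/21)
k(Z(O), -4 + X(3, -3)*(-2))*(-258) = (2/21)*(-258) = -172/7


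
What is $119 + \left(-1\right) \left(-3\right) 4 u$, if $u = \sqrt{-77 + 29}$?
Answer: $119 + 48 i \sqrt{3} \approx 119.0 + 83.138 i$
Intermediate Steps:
$u = 4 i \sqrt{3}$ ($u = \sqrt{-48} = 4 i \sqrt{3} \approx 6.9282 i$)
$119 + \left(-1\right) \left(-3\right) 4 u = 119 + \left(-1\right) \left(-3\right) 4 \cdot 4 i \sqrt{3} = 119 + 3 \cdot 4 \cdot 4 i \sqrt{3} = 119 + 12 \cdot 4 i \sqrt{3} = 119 + 48 i \sqrt{3}$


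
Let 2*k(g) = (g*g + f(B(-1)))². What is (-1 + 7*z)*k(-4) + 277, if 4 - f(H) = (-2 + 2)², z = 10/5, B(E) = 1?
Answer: 2877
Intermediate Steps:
z = 2 (z = 10*(⅕) = 2)
f(H) = 4 (f(H) = 4 - (-2 + 2)² = 4 - 1*0² = 4 - 1*0 = 4 + 0 = 4)
k(g) = (4 + g²)²/2 (k(g) = (g*g + 4)²/2 = (g² + 4)²/2 = (4 + g²)²/2)
(-1 + 7*z)*k(-4) + 277 = (-1 + 7*2)*((4 + (-4)²)²/2) + 277 = (-1 + 14)*((4 + 16)²/2) + 277 = 13*((½)*20²) + 277 = 13*((½)*400) + 277 = 13*200 + 277 = 2600 + 277 = 2877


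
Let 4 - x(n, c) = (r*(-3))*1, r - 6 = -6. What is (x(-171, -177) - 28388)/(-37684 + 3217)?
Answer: 28384/34467 ≈ 0.82351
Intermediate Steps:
r = 0 (r = 6 - 6 = 0)
x(n, c) = 4 (x(n, c) = 4 - 0*(-3) = 4 - 0 = 4 - 1*0 = 4 + 0 = 4)
(x(-171, -177) - 28388)/(-37684 + 3217) = (4 - 28388)/(-37684 + 3217) = -28384/(-34467) = -28384*(-1/34467) = 28384/34467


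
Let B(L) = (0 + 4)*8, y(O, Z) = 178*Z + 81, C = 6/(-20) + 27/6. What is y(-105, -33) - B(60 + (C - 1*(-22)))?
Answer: -5825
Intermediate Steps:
C = 21/5 (C = 6*(-1/20) + 27*(⅙) = -3/10 + 9/2 = 21/5 ≈ 4.2000)
y(O, Z) = 81 + 178*Z
B(L) = 32 (B(L) = 4*8 = 32)
y(-105, -33) - B(60 + (C - 1*(-22))) = (81 + 178*(-33)) - 1*32 = (81 - 5874) - 32 = -5793 - 32 = -5825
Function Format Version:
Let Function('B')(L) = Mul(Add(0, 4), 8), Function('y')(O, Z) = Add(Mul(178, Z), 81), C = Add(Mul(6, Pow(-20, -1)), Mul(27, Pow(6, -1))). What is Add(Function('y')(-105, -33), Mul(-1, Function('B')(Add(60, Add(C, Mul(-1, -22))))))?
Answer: -5825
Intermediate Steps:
C = Rational(21, 5) (C = Add(Mul(6, Rational(-1, 20)), Mul(27, Rational(1, 6))) = Add(Rational(-3, 10), Rational(9, 2)) = Rational(21, 5) ≈ 4.2000)
Function('y')(O, Z) = Add(81, Mul(178, Z))
Function('B')(L) = 32 (Function('B')(L) = Mul(4, 8) = 32)
Add(Function('y')(-105, -33), Mul(-1, Function('B')(Add(60, Add(C, Mul(-1, -22)))))) = Add(Add(81, Mul(178, -33)), Mul(-1, 32)) = Add(Add(81, -5874), -32) = Add(-5793, -32) = -5825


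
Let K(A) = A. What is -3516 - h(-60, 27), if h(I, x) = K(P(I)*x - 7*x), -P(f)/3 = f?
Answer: -8187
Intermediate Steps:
P(f) = -3*f
h(I, x) = -7*x - 3*I*x (h(I, x) = (-3*I)*x - 7*x = -3*I*x - 7*x = -7*x - 3*I*x)
-3516 - h(-60, 27) = -3516 - (-1)*27*(7 + 3*(-60)) = -3516 - (-1)*27*(7 - 180) = -3516 - (-1)*27*(-173) = -3516 - 1*4671 = -3516 - 4671 = -8187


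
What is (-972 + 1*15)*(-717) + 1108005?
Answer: 1794174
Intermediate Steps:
(-972 + 1*15)*(-717) + 1108005 = (-972 + 15)*(-717) + 1108005 = -957*(-717) + 1108005 = 686169 + 1108005 = 1794174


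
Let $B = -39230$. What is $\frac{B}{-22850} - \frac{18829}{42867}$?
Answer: $\frac{125142976}{97951095} \approx 1.2776$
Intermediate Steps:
$\frac{B}{-22850} - \frac{18829}{42867} = - \frac{39230}{-22850} - \frac{18829}{42867} = \left(-39230\right) \left(- \frac{1}{22850}\right) - \frac{18829}{42867} = \frac{3923}{2285} - \frac{18829}{42867} = \frac{125142976}{97951095}$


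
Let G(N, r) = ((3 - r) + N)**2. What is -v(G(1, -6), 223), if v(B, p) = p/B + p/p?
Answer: -323/100 ≈ -3.2300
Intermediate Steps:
G(N, r) = (3 + N - r)**2
v(B, p) = 1 + p/B (v(B, p) = p/B + 1 = 1 + p/B)
-v(G(1, -6), 223) = -((3 + 1 - 1*(-6))**2 + 223)/((3 + 1 - 1*(-6))**2) = -((3 + 1 + 6)**2 + 223)/((3 + 1 + 6)**2) = -(10**2 + 223)/(10**2) = -(100 + 223)/100 = -323/100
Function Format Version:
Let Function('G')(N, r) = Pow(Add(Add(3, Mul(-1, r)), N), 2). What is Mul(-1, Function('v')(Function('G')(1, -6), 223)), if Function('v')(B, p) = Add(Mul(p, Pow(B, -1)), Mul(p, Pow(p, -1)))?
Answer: Rational(-323, 100) ≈ -3.2300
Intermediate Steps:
Function('G')(N, r) = Pow(Add(3, N, Mul(-1, r)), 2)
Function('v')(B, p) = Add(1, Mul(p, Pow(B, -1))) (Function('v')(B, p) = Add(Mul(p, Pow(B, -1)), 1) = Add(1, Mul(p, Pow(B, -1))))
Mul(-1, Function('v')(Function('G')(1, -6), 223)) = Mul(-1, Mul(Pow(Pow(Add(3, 1, Mul(-1, -6)), 2), -1), Add(Pow(Add(3, 1, Mul(-1, -6)), 2), 223))) = Mul(-1, Mul(Pow(Pow(Add(3, 1, 6), 2), -1), Add(Pow(Add(3, 1, 6), 2), 223))) = Mul(-1, Mul(Pow(Pow(10, 2), -1), Add(Pow(10, 2), 223))) = Mul(-1, Mul(Pow(100, -1), Add(100, 223))) = Mul(-1, Mul(Rational(1, 100), 323)) = Mul(-1, Rational(323, 100)) = Rational(-323, 100)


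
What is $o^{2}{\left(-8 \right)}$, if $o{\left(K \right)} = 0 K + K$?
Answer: $64$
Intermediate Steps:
$o{\left(K \right)} = K$ ($o{\left(K \right)} = 0 + K = K$)
$o^{2}{\left(-8 \right)} = \left(-8\right)^{2} = 64$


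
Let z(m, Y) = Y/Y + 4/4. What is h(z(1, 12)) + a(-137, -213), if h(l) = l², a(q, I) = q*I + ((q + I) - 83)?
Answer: 28752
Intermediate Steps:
z(m, Y) = 2 (z(m, Y) = 1 + 4*(¼) = 1 + 1 = 2)
a(q, I) = -83 + I + q + I*q (a(q, I) = I*q + ((I + q) - 83) = I*q + (-83 + I + q) = -83 + I + q + I*q)
h(z(1, 12)) + a(-137, -213) = 2² + (-83 - 213 - 137 - 213*(-137)) = 4 + (-83 - 213 - 137 + 29181) = 4 + 28748 = 28752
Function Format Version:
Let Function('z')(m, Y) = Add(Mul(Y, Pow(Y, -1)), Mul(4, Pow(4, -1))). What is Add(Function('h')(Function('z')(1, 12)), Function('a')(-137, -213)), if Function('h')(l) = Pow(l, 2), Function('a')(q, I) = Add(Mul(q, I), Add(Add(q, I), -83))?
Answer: 28752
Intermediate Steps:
Function('z')(m, Y) = 2 (Function('z')(m, Y) = Add(1, Mul(4, Rational(1, 4))) = Add(1, 1) = 2)
Function('a')(q, I) = Add(-83, I, q, Mul(I, q)) (Function('a')(q, I) = Add(Mul(I, q), Add(Add(I, q), -83)) = Add(Mul(I, q), Add(-83, I, q)) = Add(-83, I, q, Mul(I, q)))
Add(Function('h')(Function('z')(1, 12)), Function('a')(-137, -213)) = Add(Pow(2, 2), Add(-83, -213, -137, Mul(-213, -137))) = Add(4, Add(-83, -213, -137, 29181)) = Add(4, 28748) = 28752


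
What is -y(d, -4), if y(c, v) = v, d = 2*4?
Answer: 4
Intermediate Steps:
d = 8
-y(d, -4) = -1*(-4) = 4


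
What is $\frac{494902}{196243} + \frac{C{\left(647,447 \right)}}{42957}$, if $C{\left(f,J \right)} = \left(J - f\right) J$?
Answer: $\frac{1238460338}{2810003517} \approx 0.44073$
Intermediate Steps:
$C{\left(f,J \right)} = J \left(J - f\right)$
$\frac{494902}{196243} + \frac{C{\left(647,447 \right)}}{42957} = \frac{494902}{196243} + \frac{447 \left(447 - 647\right)}{42957} = 494902 \cdot \frac{1}{196243} + 447 \left(447 - 647\right) \frac{1}{42957} = \frac{494902}{196243} + 447 \left(-200\right) \frac{1}{42957} = \frac{494902}{196243} - \frac{29800}{14319} = \frac{1238460338}{2810003517}$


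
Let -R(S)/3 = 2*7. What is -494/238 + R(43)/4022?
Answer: -499216/239309 ≈ -2.0861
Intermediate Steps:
R(S) = -42 (R(S) = -6*7 = -3*14 = -42)
-494/238 + R(43)/4022 = -494/238 - 42/4022 = -494*1/238 - 42*1/4022 = -247/119 - 21/2011 = -499216/239309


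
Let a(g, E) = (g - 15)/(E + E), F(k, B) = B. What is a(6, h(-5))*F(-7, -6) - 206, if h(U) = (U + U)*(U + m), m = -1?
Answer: -4111/20 ≈ -205.55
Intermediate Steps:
h(U) = 2*U*(-1 + U) (h(U) = (U + U)*(U - 1) = (2*U)*(-1 + U) = 2*U*(-1 + U))
a(g, E) = (-15 + g)/(2*E) (a(g, E) = (-15 + g)/((2*E)) = (-15 + g)*(1/(2*E)) = (-15 + g)/(2*E))
a(6, h(-5))*F(-7, -6) - 206 = ((-15 + 6)/(2*((2*(-5)*(-1 - 5)))))*(-6) - 206 = ((½)*(-9)/(2*(-5)*(-6)))*(-6) - 206 = ((½)*(-9)/60)*(-6) - 206 = ((½)*(1/60)*(-9))*(-6) - 206 = -3/40*(-6) - 206 = 9/20 - 206 = -4111/20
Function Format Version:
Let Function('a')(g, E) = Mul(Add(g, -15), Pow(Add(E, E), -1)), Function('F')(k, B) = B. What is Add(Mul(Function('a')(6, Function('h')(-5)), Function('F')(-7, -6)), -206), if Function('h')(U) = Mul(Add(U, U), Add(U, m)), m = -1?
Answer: Rational(-4111, 20) ≈ -205.55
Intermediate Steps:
Function('h')(U) = Mul(2, U, Add(-1, U)) (Function('h')(U) = Mul(Add(U, U), Add(U, -1)) = Mul(Mul(2, U), Add(-1, U)) = Mul(2, U, Add(-1, U)))
Function('a')(g, E) = Mul(Rational(1, 2), Pow(E, -1), Add(-15, g)) (Function('a')(g, E) = Mul(Add(-15, g), Pow(Mul(2, E), -1)) = Mul(Add(-15, g), Mul(Rational(1, 2), Pow(E, -1))) = Mul(Rational(1, 2), Pow(E, -1), Add(-15, g)))
Add(Mul(Function('a')(6, Function('h')(-5)), Function('F')(-7, -6)), -206) = Add(Mul(Mul(Rational(1, 2), Pow(Mul(2, -5, Add(-1, -5)), -1), Add(-15, 6)), -6), -206) = Add(Mul(Mul(Rational(1, 2), Pow(Mul(2, -5, -6), -1), -9), -6), -206) = Add(Mul(Mul(Rational(1, 2), Pow(60, -1), -9), -6), -206) = Add(Mul(Mul(Rational(1, 2), Rational(1, 60), -9), -6), -206) = Add(Mul(Rational(-3, 40), -6), -206) = Add(Rational(9, 20), -206) = Rational(-4111, 20)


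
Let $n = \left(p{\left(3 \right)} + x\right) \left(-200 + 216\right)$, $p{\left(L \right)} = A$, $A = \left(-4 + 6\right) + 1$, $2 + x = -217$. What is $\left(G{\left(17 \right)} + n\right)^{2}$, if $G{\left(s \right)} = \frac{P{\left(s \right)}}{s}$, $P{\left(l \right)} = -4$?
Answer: $\frac{3452267536}{289} \approx 1.1946 \cdot 10^{7}$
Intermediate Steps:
$x = -219$ ($x = -2 - 217 = -219$)
$A = 3$ ($A = 2 + 1 = 3$)
$p{\left(L \right)} = 3$
$G{\left(s \right)} = - \frac{4}{s}$
$n = -3456$ ($n = \left(3 - 219\right) \left(-200 + 216\right) = \left(-216\right) 16 = -3456$)
$\left(G{\left(17 \right)} + n\right)^{2} = \left(- \frac{4}{17} - 3456\right)^{2} = \left(- \frac{58756}{17}\right)^{2} = \frac{3452267536}{289}$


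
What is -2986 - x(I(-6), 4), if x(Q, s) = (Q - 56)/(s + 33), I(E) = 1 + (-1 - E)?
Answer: -110432/37 ≈ -2984.6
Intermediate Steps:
I(E) = -E
x(Q, s) = (-56 + Q)/(33 + s)
-2986 - x(I(-6), 4) = -2986 - (-56 - 1*(-6))/(33 + 4) = -2986 - (-56 + 6)/37 = -2986 - (-50)/37 = -2986 - 1*(-50/37) = -2986 + 50/37 = -110432/37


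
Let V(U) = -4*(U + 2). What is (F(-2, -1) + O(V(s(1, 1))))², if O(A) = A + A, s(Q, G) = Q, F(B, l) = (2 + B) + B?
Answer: 676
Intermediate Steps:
F(B, l) = 2 + 2*B
V(U) = -8 - 4*U (V(U) = -4*(2 + U) = -8 - 4*U)
O(A) = 2*A
(F(-2, -1) + O(V(s(1, 1))))² = ((2 + 2*(-2)) + 2*(-8 - 4*1))² = ((2 - 4) + 2*(-8 - 4))² = (-2 + 2*(-12))² = (-2 - 24)² = (-26)² = 676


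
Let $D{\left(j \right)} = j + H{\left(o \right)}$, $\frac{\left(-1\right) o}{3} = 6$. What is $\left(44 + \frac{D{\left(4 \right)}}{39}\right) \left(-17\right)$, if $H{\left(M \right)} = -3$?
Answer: $- \frac{29189}{39} \approx -748.44$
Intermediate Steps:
$o = -18$ ($o = \left(-3\right) 6 = -18$)
$D{\left(j \right)} = -3 + j$ ($D{\left(j \right)} = j - 3 = -3 + j$)
$\left(44 + \frac{D{\left(4 \right)}}{39}\right) \left(-17\right) = \left(44 + \frac{-3 + 4}{39}\right) \left(-17\right) = \left(44 + 1 \cdot \frac{1}{39}\right) \left(-17\right) = \left(44 + \frac{1}{39}\right) \left(-17\right) = \frac{1717}{39} \left(-17\right) = - \frac{29189}{39}$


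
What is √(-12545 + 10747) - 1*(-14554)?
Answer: 14554 + I*√1798 ≈ 14554.0 + 42.403*I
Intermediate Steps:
√(-12545 + 10747) - 1*(-14554) = √(-1798) + 14554 = I*√1798 + 14554 = 14554 + I*√1798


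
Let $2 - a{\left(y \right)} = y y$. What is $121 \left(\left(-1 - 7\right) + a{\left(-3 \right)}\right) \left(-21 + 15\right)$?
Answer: $10890$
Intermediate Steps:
$a{\left(y \right)} = 2 - y^{2}$ ($a{\left(y \right)} = 2 - y y = 2 - y^{2}$)
$121 \left(\left(-1 - 7\right) + a{\left(-3 \right)}\right) \left(-21 + 15\right) = 121 \left(\left(-1 - 7\right) + \left(2 - \left(-3\right)^{2}\right)\right) \left(-21 + 15\right) = 121 \left(\left(-1 - 7\right) + \left(2 - 9\right)\right) \left(-6\right) = 121 \left(-8 + \left(2 - 9\right)\right) \left(-6\right) = 121 \left(-8 - 7\right) \left(-6\right) = 121 \left(\left(-15\right) \left(-6\right)\right) = 121 \cdot 90 = 10890$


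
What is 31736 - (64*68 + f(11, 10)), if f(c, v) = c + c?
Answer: 27362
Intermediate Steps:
f(c, v) = 2*c
31736 - (64*68 + f(11, 10)) = 31736 - (64*68 + 2*11) = 31736 - (4352 + 22) = 31736 - 1*4374 = 31736 - 4374 = 27362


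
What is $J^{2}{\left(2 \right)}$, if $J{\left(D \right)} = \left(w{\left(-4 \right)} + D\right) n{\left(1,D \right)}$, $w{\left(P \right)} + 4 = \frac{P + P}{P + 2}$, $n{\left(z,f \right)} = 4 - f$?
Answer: $16$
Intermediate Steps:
$w{\left(P \right)} = -4 + \frac{2 P}{2 + P}$ ($w{\left(P \right)} = -4 + \frac{P + P}{P + 2} = -4 + \frac{2 P}{2 + P}$)
$J{\left(D \right)} = D \left(4 - D\right)$ ($J{\left(D \right)} = \left(\frac{2 \left(-4 - -4\right)}{2 - 4} + D\right) \left(4 - D\right) = \left(\frac{2 \left(-4 + 4\right)}{-2} + D\right) \left(4 - D\right) = \left(2 \left(- \frac{1}{2}\right) 0 + D\right) \left(4 - D\right) = \left(0 + D\right) \left(4 - D\right) = D \left(4 - D\right)$)
$J^{2}{\left(2 \right)} = \left(2 \left(4 - 2\right)\right)^{2} = \left(2 \cdot 2\right)^{2} = 4^{2} = 16$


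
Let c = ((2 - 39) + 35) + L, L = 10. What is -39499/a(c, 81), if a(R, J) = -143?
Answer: 39499/143 ≈ 276.22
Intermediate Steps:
c = 8 (c = ((2 - 39) + 35) + 10 = (-37 + 35) + 10 = -2 + 10 = 8)
-39499/a(c, 81) = -39499/(-143) = -39499*(-1/143) = 39499/143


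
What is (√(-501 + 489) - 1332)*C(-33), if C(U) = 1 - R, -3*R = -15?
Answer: 5328 - 8*I*√3 ≈ 5328.0 - 13.856*I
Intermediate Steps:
R = 5 (R = -⅓*(-15) = 5)
C(U) = -4 (C(U) = 1 - 1*5 = 1 - 5 = -4)
(√(-501 + 489) - 1332)*C(-33) = (√(-501 + 489) - 1332)*(-4) = (√(-12) - 1332)*(-4) = (2*I*√3 - 1332)*(-4) = (-1332 + 2*I*√3)*(-4) = 5328 - 8*I*√3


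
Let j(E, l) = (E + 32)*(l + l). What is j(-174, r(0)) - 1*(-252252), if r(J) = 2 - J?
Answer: 251684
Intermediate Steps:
j(E, l) = 2*l*(32 + E) (j(E, l) = (32 + E)*(2*l) = 2*l*(32 + E))
j(-174, r(0)) - 1*(-252252) = 2*(2 - 1*0)*(32 - 174) - 1*(-252252) = 2*(2 + 0)*(-142) + 252252 = 2*2*(-142) + 252252 = -568 + 252252 = 251684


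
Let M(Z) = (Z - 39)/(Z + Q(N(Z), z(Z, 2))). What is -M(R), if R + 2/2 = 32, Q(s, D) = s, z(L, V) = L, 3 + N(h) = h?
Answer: 8/59 ≈ 0.13559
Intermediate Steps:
N(h) = -3 + h
R = 31 (R = -1 + 32 = 31)
M(Z) = (-39 + Z)/(-3 + 2*Z) (M(Z) = (Z - 39)/(Z + (-3 + Z)) = (-39 + Z)/(-3 + 2*Z))
-M(R) = -(-39 + 31)/(-3 + 2*31) = -(-8)/(-3 + 62) = -(-8)/59 = -1*(-8/59) = 8/59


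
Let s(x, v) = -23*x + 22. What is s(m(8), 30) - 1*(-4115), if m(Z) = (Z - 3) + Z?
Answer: 3838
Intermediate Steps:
m(Z) = -3 + 2*Z (m(Z) = (-3 + Z) + Z = -3 + 2*Z)
s(x, v) = 22 - 23*x
s(m(8), 30) - 1*(-4115) = (22 - 23*(-3 + 2*8)) - 1*(-4115) = (22 - 23*(-3 + 16)) + 4115 = (22 - 23*13) + 4115 = (22 - 299) + 4115 = -277 + 4115 = 3838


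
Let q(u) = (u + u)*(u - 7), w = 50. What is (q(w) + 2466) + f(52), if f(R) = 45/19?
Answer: 128599/19 ≈ 6768.4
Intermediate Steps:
f(R) = 45/19 (f(R) = 45*(1/19) = 45/19)
q(u) = 2*u*(-7 + u) (q(u) = (2*u)*(-7 + u) = 2*u*(-7 + u))
(q(w) + 2466) + f(52) = (2*50*(-7 + 50) + 2466) + 45/19 = (2*50*43 + 2466) + 45/19 = (4300 + 2466) + 45/19 = 6766 + 45/19 = 128599/19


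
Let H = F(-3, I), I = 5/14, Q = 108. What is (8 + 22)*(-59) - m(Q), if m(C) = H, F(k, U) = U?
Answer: -24785/14 ≈ -1770.4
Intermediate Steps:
I = 5/14 (I = 5*(1/14) = 5/14 ≈ 0.35714)
H = 5/14 ≈ 0.35714
m(C) = 5/14
(8 + 22)*(-59) - m(Q) = (8 + 22)*(-59) - 1*5/14 = 30*(-59) - 5/14 = -1770 - 5/14 = -24785/14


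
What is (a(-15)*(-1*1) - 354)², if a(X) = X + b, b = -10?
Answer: 108241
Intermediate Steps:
a(X) = -10 + X (a(X) = X - 10 = -10 + X)
(a(-15)*(-1*1) - 354)² = ((-10 - 15)*(-1*1) - 354)² = (-25*(-1) - 354)² = (25 - 354)² = (-329)² = 108241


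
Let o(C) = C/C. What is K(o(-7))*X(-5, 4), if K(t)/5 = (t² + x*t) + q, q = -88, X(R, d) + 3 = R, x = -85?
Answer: 6880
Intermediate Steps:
X(R, d) = -3 + R
o(C) = 1
K(t) = -440 - 425*t + 5*t² (K(t) = 5*((t² - 85*t) - 88) = 5*(-88 + t² - 85*t) = -440 - 425*t + 5*t²)
K(o(-7))*X(-5, 4) = (-440 - 425*1 + 5*1²)*(-3 - 5) = (-440 - 425 + 5*1)*(-8) = (-440 - 425 + 5)*(-8) = -860*(-8) = 6880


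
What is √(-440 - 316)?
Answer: 6*I*√21 ≈ 27.495*I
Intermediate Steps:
√(-440 - 316) = √(-756) = 6*I*√21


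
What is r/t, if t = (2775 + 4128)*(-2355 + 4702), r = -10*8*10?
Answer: -800/16201341 ≈ -4.9379e-5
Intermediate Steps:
r = -800 (r = -80*10 = -800)
t = 16201341 (t = 6903*2347 = 16201341)
r/t = -800/16201341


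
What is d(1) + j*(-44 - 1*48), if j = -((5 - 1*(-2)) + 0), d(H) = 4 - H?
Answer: 647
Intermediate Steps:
j = -7 (j = -((5 + 2) + 0) = -(7 + 0) = -1*7 = -7)
d(1) + j*(-44 - 1*48) = (4 - 1*1) - 7*(-44 - 1*48) = (4 - 1) - 7*(-44 - 48) = 3 - 7*(-92) = 3 + 644 = 647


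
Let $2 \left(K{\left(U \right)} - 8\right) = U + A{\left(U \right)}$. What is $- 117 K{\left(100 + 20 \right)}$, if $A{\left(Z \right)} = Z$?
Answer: $-14976$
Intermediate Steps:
$K{\left(U \right)} = 8 + U$ ($K{\left(U \right)} = 8 + \frac{U + U}{2} = 8 + \frac{2 U}{2} = 8 + U$)
$- 117 K{\left(100 + 20 \right)} = - 117 \left(8 + \left(100 + 20\right)\right) = - 117 \left(8 + 120\right) = \left(-117\right) 128 = -14976$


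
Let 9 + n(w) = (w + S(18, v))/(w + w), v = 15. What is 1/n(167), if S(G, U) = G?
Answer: -334/2821 ≈ -0.11840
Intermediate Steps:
n(w) = -9 + (18 + w)/(2*w) (n(w) = -9 + (w + 18)/(w + w) = -9 + (18 + w)/((2*w)) = -9 + (18 + w)*(1/(2*w)) = -9 + (18 + w)/(2*w))
1/n(167) = 1/(-17/2 + 9/167) = 1/(-2821/334) = -334/2821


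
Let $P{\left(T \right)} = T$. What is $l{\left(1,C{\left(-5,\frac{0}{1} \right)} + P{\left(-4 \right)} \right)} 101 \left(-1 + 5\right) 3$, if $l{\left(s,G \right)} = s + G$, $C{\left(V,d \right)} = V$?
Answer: $-9696$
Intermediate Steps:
$l{\left(s,G \right)} = G + s$
$l{\left(1,C{\left(-5,\frac{0}{1} \right)} + P{\left(-4 \right)} \right)} 101 \left(-1 + 5\right) 3 = \left(\left(-5 - 4\right) + 1\right) 101 \left(-1 + 5\right) 3 = \left(-9 + 1\right) 101 \cdot 4 \cdot 3 = \left(-8\right) 101 \cdot 12 = \left(-808\right) 12 = -9696$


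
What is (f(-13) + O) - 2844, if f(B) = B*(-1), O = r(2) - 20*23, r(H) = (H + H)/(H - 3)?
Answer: -3295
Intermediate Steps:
r(H) = 2*H/(-3 + H) (r(H) = (2*H)/(-3 + H) = 2*H/(-3 + H))
O = -464 (O = 2*2/(-3 + 2) - 20*23 = 2*2/(-1) - 460 = 2*2*(-1) - 460 = -4 - 460 = -464)
f(B) = -B
(f(-13) + O) - 2844 = (-1*(-13) - 464) - 2844 = (13 - 464) - 2844 = -451 - 2844 = -3295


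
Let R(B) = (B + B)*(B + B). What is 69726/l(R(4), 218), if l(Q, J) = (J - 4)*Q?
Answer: 34863/6848 ≈ 5.0910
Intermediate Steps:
R(B) = 4*B² (R(B) = (2*B)*(2*B) = 4*B²)
l(Q, J) = Q*(-4 + J) (l(Q, J) = (-4 + J)*Q = Q*(-4 + J))
69726/l(R(4), 218) = 69726/(((4*4²)*(-4 + 218))) = 69726/(((4*16)*214)) = 69726/((64*214)) = 69726/13696 = 69726*(1/13696) = 34863/6848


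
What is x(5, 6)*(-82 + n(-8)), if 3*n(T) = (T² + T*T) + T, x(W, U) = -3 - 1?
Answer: 168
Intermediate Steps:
x(W, U) = -4
n(T) = T/3 + 2*T²/3 (n(T) = ((T² + T*T) + T)/3 = ((T² + T²) + T)/3 = (2*T² + T)/3 = (T + 2*T²)/3 = T/3 + 2*T²/3)
x(5, 6)*(-82 + n(-8)) = -4*(-82 + (⅓)*(-8)*(1 + 2*(-8))) = -4*(-82 + (⅓)*(-8)*(1 - 16)) = -4*(-82 + (⅓)*(-8)*(-15)) = -4*(-82 + 40) = -4*(-42) = 168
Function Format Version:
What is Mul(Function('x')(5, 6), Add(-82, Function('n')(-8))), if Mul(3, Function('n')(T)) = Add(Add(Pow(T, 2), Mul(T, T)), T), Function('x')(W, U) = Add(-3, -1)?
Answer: 168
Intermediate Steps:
Function('x')(W, U) = -4
Function('n')(T) = Add(Mul(Rational(1, 3), T), Mul(Rational(2, 3), Pow(T, 2))) (Function('n')(T) = Mul(Rational(1, 3), Add(Add(Pow(T, 2), Mul(T, T)), T)) = Mul(Rational(1, 3), Add(Add(Pow(T, 2), Pow(T, 2)), T)) = Mul(Rational(1, 3), Add(Mul(2, Pow(T, 2)), T)) = Mul(Rational(1, 3), Add(T, Mul(2, Pow(T, 2)))) = Add(Mul(Rational(1, 3), T), Mul(Rational(2, 3), Pow(T, 2))))
Mul(Function('x')(5, 6), Add(-82, Function('n')(-8))) = Mul(-4, Add(-82, Mul(Rational(1, 3), -8, Add(1, Mul(2, -8))))) = Mul(-4, Add(-82, Mul(Rational(1, 3), -8, Add(1, -16)))) = Mul(-4, Add(-82, Mul(Rational(1, 3), -8, -15))) = Mul(-4, Add(-82, 40)) = Mul(-4, -42) = 168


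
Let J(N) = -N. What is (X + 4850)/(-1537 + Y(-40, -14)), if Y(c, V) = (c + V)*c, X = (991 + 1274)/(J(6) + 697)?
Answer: 3353615/430493 ≈ 7.7902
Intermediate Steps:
X = 2265/691 (X = (991 + 1274)/(-1*6 + 697) = 2265/(-6 + 697) = 2265/691 ≈ 3.2779)
Y(c, V) = c*(V + c) (Y(c, V) = (V + c)*c = c*(V + c))
(X + 4850)/(-1537 + Y(-40, -14)) = (2265/691 + 4850)/(-1537 - 40*(-14 - 40)) = 3353615/(691*(-1537 - 40*(-54))) = 3353615/(691*(-1537 + 2160)) = (3353615/691)/623 = (3353615/691)*(1/623) = 3353615/430493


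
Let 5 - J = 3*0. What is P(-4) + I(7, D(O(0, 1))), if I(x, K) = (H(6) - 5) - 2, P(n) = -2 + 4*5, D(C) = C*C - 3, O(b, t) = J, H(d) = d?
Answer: 17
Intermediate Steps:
J = 5 (J = 5 - 3*0 = 5 - 1*0 = 5 + 0 = 5)
O(b, t) = 5
D(C) = -3 + C**2 (D(C) = C**2 - 3 = -3 + C**2)
P(n) = 18 (P(n) = -2 + 20 = 18)
I(x, K) = -1 (I(x, K) = (6 - 5) - 2 = 1 - 2 = -1)
P(-4) + I(7, D(O(0, 1))) = 18 - 1 = 17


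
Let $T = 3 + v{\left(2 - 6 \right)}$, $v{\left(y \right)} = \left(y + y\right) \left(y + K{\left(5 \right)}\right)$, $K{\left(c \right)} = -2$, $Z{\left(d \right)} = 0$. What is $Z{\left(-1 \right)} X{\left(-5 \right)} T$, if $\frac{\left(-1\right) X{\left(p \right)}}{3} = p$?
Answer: $0$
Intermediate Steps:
$X{\left(p \right)} = - 3 p$
$v{\left(y \right)} = 2 y \left(-2 + y\right)$ ($v{\left(y \right)} = \left(y + y\right) \left(y - 2\right) = 2 y \left(-2 + y\right)$)
$T = 51$ ($T = 3 + 2 \left(2 - 6\right) \left(-2 + \left(2 - 6\right)\right) = 3 + 2 \left(-4\right) \left(-2 - 4\right) = 3 + 2 \left(-4\right) \left(-6\right) = 3 + 48 = 51$)
$Z{\left(-1 \right)} X{\left(-5 \right)} T = 0 \left(\left(-3\right) \left(-5\right)\right) 51 = 0 \cdot 15 \cdot 51 = 0 \cdot 51 = 0$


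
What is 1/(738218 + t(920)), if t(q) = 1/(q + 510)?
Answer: 1430/1055651741 ≈ 1.3546e-6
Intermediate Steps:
t(q) = 1/(510 + q)
1/(738218 + t(920)) = 1/(738218 + 1/(510 + 920)) = 1/(738218 + 1/1430) = 1/(1055651741/1430) = 1430/1055651741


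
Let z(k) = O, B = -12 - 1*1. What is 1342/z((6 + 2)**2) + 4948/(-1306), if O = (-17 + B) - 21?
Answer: -1002500/33303 ≈ -30.102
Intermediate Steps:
B = -13 (B = -12 - 1 = -13)
O = -51 (O = (-17 - 13) - 21 = -30 - 21 = -51)
z(k) = -51
1342/z((6 + 2)**2) + 4948/(-1306) = 1342/(-51) + 4948/(-1306) = 1342*(-1/51) + 4948*(-1/1306) = -1342/51 - 2474/653 = -1002500/33303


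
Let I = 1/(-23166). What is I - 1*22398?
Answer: -518872069/23166 ≈ -22398.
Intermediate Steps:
I = -1/23166 ≈ -4.3167e-5
I - 1*22398 = -1/23166 - 1*22398 = -1/23166 - 22398 = -518872069/23166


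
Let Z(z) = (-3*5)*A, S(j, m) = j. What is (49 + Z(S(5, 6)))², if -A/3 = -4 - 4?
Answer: 96721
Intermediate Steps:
A = 24 (A = -3*(-4 - 4) = -3*(-8) = 24)
Z(z) = -360 (Z(z) = -3*5*24 = -15*24 = -360)
(49 + Z(S(5, 6)))² = (49 - 360)² = (-311)² = 96721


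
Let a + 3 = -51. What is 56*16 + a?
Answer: 842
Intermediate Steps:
a = -54 (a = -3 - 51 = -54)
56*16 + a = 56*16 - 54 = 896 - 54 = 842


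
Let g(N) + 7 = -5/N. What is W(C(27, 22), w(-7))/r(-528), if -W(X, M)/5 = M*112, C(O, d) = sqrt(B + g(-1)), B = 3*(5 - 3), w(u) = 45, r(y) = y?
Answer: 525/11 ≈ 47.727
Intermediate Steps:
g(N) = -7 - 5/N
B = 6 (B = 3*2 = 6)
C(O, d) = 2 (C(O, d) = sqrt(6 + (-7 - 5/(-1))) = sqrt(6 + (-7 - 5*(-1))) = sqrt(6 + (-7 + 5)) = sqrt(6 - 2) = sqrt(4) = 2)
W(X, M) = -560*M (W(X, M) = -5*M*112 = -560*M)
W(C(27, 22), w(-7))/r(-528) = -560*45/(-528) = -25200*(-1/528) = 525/11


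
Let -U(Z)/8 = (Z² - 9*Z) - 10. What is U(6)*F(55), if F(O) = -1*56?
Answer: -12544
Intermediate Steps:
U(Z) = 80 - 8*Z² + 72*Z (U(Z) = -8*((Z² - 9*Z) - 10) = -8*(-10 + Z² - 9*Z) = 80 - 8*Z² + 72*Z)
F(O) = -56
U(6)*F(55) = (80 - 8*6² + 72*6)*(-56) = (80 - 8*36 + 432)*(-56) = (80 - 288 + 432)*(-56) = 224*(-56) = -12544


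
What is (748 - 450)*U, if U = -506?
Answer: -150788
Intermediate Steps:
(748 - 450)*U = (748 - 450)*(-506) = 298*(-506) = -150788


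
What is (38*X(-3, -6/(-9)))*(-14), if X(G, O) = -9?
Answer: 4788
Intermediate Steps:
(38*X(-3, -6/(-9)))*(-14) = (38*(-9))*(-14) = -342*(-14) = 4788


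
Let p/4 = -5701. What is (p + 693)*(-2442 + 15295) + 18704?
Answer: -284173979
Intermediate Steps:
p = -22804 (p = 4*(-5701) = -22804)
(p + 693)*(-2442 + 15295) + 18704 = (-22804 + 693)*(-2442 + 15295) + 18704 = -22111*12853 + 18704 = -284192683 + 18704 = -284173979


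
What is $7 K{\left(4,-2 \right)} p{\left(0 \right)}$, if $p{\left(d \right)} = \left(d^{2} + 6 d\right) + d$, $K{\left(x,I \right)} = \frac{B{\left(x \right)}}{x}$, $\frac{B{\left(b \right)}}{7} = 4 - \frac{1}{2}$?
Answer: $0$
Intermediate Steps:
$B{\left(b \right)} = \frac{49}{2}$ ($B{\left(b \right)} = 7 \left(4 - \frac{1}{2}\right) = 7 \cdot \frac{7}{2} = \frac{49}{2}$)
$K{\left(x,I \right)} = \frac{49}{2 x}$
$p{\left(d \right)} = d^{2} + 7 d$
$7 K{\left(4,-2 \right)} p{\left(0 \right)} = 7 \frac{49}{2 \cdot 4} \cdot 0 \left(7 + 0\right) = 7 \cdot \frac{49}{2} \cdot \frac{1}{4} \cdot 0 \cdot 7 = 7 \cdot \frac{49}{8} \cdot 0 = \frac{343}{8} \cdot 0 = 0$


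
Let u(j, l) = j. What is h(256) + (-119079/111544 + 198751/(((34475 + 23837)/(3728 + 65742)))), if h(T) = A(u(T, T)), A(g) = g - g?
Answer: 192513367390879/813044216 ≈ 2.3678e+5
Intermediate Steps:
A(g) = 0
h(T) = 0
h(256) + (-119079/111544 + 198751/(((34475 + 23837)/(3728 + 65742)))) = 0 + (-119079/111544 + 198751/(((34475 + 23837)/(3728 + 65742)))) = 0 + (-119079*1/111544 + 198751/((58312/69470))) = 0 + (-119079/111544 + 198751/((58312*(1/69470)))) = 0 + (-119079/111544 + 198751/(29156/34735)) = 0 + (-119079/111544 + 198751*(34735/29156)) = 0 + (-119079/111544 + 6903615985/29156) = 0 + 192513367390879/813044216 = 192513367390879/813044216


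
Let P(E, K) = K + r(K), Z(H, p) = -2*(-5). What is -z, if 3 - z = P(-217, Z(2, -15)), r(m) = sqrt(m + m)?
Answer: 7 + 2*sqrt(5) ≈ 11.472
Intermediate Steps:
r(m) = sqrt(2)*sqrt(m) (r(m) = sqrt(2*m) = sqrt(2)*sqrt(m))
Z(H, p) = 10
P(E, K) = K + sqrt(2)*sqrt(K)
z = -7 - 2*sqrt(5) (z = 3 - (10 + sqrt(2)*sqrt(10)) = 3 - (10 + 2*sqrt(5)) = 3 + (-10 - 2*sqrt(5)) = -7 - 2*sqrt(5) ≈ -11.472)
-z = -(-7 - 2*sqrt(5)) = 7 + 2*sqrt(5)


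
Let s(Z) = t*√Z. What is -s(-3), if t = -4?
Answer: 4*I*√3 ≈ 6.9282*I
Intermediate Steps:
s(Z) = -4*√Z
-s(-3) = -(-4)*√(-3) = -(-4)*I*√3 = 4*I*√3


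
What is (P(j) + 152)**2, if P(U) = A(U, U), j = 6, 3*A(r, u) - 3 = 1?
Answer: 211600/9 ≈ 23511.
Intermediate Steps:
A(r, u) = 4/3 (A(r, u) = 1 + (1/3)*1 = 1 + 1/3 = 4/3)
P(U) = 4/3
(P(j) + 152)**2 = (4/3 + 152)**2 = (460/3)**2 = 211600/9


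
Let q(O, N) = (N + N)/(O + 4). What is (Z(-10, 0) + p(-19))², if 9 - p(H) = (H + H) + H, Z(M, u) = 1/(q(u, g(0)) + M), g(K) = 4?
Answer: 277729/64 ≈ 4339.5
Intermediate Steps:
q(O, N) = 2*N/(4 + O) (q(O, N) = (2*N)/(4 + O) = 2*N/(4 + O))
Z(M, u) = 1/(M + 8/(4 + u)) (Z(M, u) = 1/(2*4/(4 + u) + M) = 1/(8/(4 + u) + M) = 1/(M + 8/(4 + u)))
p(H) = 9 - 3*H (p(H) = 9 - ((H + H) + H) = 9 - (2*H + H) = 9 - 3*H)
(Z(-10, 0) + p(-19))² = ((4 + 0)/(8 - 10*(4 + 0)) + (9 - 3*(-19)))² = (4/(8 - 10*4) + (9 + 57))² = (4/(8 - 40) + 66)² = (4/(-32) + 66)² = (-1/32*4 + 66)² = (-⅛ + 66)² = (527/8)² = 277729/64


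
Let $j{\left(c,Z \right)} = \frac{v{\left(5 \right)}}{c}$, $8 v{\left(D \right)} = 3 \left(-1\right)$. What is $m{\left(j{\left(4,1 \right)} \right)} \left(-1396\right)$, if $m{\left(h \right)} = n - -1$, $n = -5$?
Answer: $5584$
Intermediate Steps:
$v{\left(D \right)} = - \frac{3}{8}$ ($v{\left(D \right)} = \frac{3 \left(-1\right)}{8} = \frac{1}{8} \left(-3\right) = - \frac{3}{8}$)
$j{\left(c,Z \right)} = - \frac{3}{8 c}$
$m{\left(h \right)} = -4$ ($m{\left(h \right)} = -5 - -1 = -5 + 1 = -4$)
$m{\left(j{\left(4,1 \right)} \right)} \left(-1396\right) = \left(-4\right) \left(-1396\right) = 5584$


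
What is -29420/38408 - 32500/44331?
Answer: -638119505/425666262 ≈ -1.4991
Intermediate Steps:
-29420/38408 - 32500/44331 = -29420*1/38408 - 32500*1/44331 = -7355/9602 - 32500/44331 = -638119505/425666262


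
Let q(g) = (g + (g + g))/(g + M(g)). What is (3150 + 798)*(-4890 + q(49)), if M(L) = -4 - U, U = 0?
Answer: -96464116/5 ≈ -1.9293e+7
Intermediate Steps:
M(L) = -4 (M(L) = -4 - 1*0 = -4 + 0 = -4)
q(g) = 3*g/(-4 + g) (q(g) = (g + (g + g))/(g - 4) = (g + 2*g)/(-4 + g) = (3*g)/(-4 + g) = 3*g/(-4 + g))
(3150 + 798)*(-4890 + q(49)) = (3150 + 798)*(-4890 + 3*49/(-4 + 49)) = 3948*(-4890 + 3*49/45) = 3948*(-4890 + 3*49*(1/45)) = 3948*(-4890 + 49/15) = 3948*(-73301/15) = -96464116/5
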